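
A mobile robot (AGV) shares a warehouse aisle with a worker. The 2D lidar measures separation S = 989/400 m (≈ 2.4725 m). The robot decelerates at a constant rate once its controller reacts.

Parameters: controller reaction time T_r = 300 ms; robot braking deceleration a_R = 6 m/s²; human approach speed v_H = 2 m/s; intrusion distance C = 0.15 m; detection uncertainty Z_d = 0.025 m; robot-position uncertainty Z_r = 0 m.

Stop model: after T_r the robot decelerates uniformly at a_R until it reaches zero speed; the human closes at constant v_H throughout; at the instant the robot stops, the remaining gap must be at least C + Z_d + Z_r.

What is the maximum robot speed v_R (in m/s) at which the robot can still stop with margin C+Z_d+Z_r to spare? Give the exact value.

v_R_max = 21/10 m/s = 2.1000 m/s

collect terms ⇒ (1/12)·v_R² + (19/30)·v_R + (-679/400) = 0
  disc = (19/30)² − 4·(1/12)·(-679/400) = 3481/3600 ; √disc = 59/60
  v_R = (−(19/30) + 59/60) / (2·(1/12)) = 21/10 m/s
check:
braking lasts T_s = (21/10)/6 = 0.3500 s
reaction-phase robot travel = 2.1000·0.3000 = 0.6300 m
robot covers 2.1000·0.3500 − ½·6.0000·0.3500² = 0.3675 m while stopping
human over T_r+T_s: 2.0000·(0.3000+0.3500) = 1.3000 m
residual clearance needed = 0.1500+0.0250+0.0000 = 0.1750 m
sum ≈ 0.6300+0.3675+1.3000+0.1750 ≈ 2.4725 m = S ✓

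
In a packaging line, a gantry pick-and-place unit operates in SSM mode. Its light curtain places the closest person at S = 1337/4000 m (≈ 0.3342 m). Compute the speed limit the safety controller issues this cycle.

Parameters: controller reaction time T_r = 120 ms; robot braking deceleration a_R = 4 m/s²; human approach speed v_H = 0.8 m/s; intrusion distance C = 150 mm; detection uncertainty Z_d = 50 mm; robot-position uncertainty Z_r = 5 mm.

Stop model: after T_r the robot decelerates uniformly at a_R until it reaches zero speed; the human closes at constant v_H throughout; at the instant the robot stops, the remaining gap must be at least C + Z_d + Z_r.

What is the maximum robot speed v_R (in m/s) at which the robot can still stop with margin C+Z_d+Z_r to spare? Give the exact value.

quadratic (1/8)·v² + (8/25)·v + (-133/4000) = 0
  disc = (8/25)² − 4·(1/8)·(-133/4000) = 4761/40000 ; √disc = 69/200
  v_R = (−(8/25) + 69/200) / (2·(1/8)) = 1/10 m/s
check:
stop time T_s = (1/10)/4 = 0.0250 s
reaction-phase robot travel = 0.1000·0.1200 = 0.0120 m
robot covers 0.1000·0.0250 − ½·4.0000·0.0250² = 0.0013 m while stopping
person approaches 0.8000·(0.1200+0.0250) = 0.1160 m
C+Z_d+Z_r = 0.1500+0.0500+0.0050 = 0.2050 m
sum ≈ 0.0120+0.0013+0.1160+0.2050 ≈ 0.3342 m = S ✓

v_R_max = 1/10 m/s = 0.1000 m/s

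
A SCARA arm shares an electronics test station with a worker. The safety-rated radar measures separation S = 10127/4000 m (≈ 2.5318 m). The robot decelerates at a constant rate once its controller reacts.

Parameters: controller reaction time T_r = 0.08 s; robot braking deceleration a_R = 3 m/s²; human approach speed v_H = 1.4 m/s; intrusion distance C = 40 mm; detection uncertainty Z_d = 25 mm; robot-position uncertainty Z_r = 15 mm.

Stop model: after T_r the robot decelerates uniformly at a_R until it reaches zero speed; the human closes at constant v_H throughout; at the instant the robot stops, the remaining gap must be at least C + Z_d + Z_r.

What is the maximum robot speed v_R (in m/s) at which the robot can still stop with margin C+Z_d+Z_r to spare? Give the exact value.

quadratic (1/6)·v² + (41/75)·v + (-9359/4000) = 0
  disc = (41/75)² − 4·(1/6)·(-9359/4000) = 167281/90000 ; √disc = 409/300
  v_R = (−(41/75) + 409/300) / (2·(1/6)) = 49/20 m/s
check:
braking lasts T_s = (49/20)/3 = 0.8167 s
reaction-phase robot travel = 2.4500·0.0800 = 0.1960 m
robot under decel: 2.4500²/(2·3.0000) = 1.0004 m
person approaches 1.4000·(0.0800+0.8167) = 1.2553 m
residual clearance needed = 0.0400+0.0250+0.0150 = 0.0800 m
sum ≈ 0.1960+1.0004+1.2553+0.0800 ≈ 2.5318 m = S ✓

v_R_max = 49/20 m/s = 2.4500 m/s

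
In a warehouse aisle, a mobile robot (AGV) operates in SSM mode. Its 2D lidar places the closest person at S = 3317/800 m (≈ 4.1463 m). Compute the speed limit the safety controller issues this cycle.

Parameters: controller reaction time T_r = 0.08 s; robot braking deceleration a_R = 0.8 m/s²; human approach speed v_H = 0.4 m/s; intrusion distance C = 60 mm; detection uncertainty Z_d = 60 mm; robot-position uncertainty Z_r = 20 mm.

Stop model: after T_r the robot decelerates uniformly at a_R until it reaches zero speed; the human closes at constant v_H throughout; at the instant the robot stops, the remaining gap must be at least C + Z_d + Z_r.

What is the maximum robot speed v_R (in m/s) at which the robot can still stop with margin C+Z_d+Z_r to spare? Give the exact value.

collect terms ⇒ (5/8)·v_R² + (29/50)·v_R + (-15897/4000) = 0
  disc = (29/50)² − 4·(5/8)·(-15897/4000) = 410881/40000 ; √disc = 641/200
  v_R = (−(29/50) + 641/200) / (2·(5/8)) = 21/10 m/s
check:
T_s = v_R/a_R = (21/10)/(4/5) = 2.6250 s
reaction-phase robot travel = 2.1000·0.0800 = 0.1680 m
braking distance = 2.1000²/(2·0.8000) = 2.7563 m
human closes 0.4000·2.7050 = 1.0820 m
C+Z_d+Z_r = 0.0600+0.0600+0.0200 = 0.1400 m
sum ≈ 0.1680+2.7563+1.0820+0.1400 ≈ 4.1463 m = S ✓

v_R_max = 21/10 m/s = 2.1000 m/s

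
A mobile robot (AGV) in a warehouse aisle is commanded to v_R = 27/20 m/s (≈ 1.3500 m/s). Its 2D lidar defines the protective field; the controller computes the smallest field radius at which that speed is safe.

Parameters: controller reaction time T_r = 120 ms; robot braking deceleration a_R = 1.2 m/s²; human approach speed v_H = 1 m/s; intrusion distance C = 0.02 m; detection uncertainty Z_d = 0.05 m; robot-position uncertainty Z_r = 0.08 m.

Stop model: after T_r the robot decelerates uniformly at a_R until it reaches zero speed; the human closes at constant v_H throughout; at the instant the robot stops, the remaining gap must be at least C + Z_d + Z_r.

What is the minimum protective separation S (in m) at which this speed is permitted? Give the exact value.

S_min = 18531/8000 m = 2.3164 m

braking lasts T_s = (27/20)/(6/5) = 1.1250 s
reaction-phase robot travel = 1.3500·0.1200 = 0.1620 m
braking distance = 1.3500²/(2·1.2000) = 0.7594 m
person approaches 1.0000·(0.1200+1.1250) = 1.2450 m
margins: 0.0200+0.0500+0.0800 = 0.1500 m
S_min ≈ 0.1620+0.7594+1.2450+0.1500  ⇒  S_min = 18531/8000 m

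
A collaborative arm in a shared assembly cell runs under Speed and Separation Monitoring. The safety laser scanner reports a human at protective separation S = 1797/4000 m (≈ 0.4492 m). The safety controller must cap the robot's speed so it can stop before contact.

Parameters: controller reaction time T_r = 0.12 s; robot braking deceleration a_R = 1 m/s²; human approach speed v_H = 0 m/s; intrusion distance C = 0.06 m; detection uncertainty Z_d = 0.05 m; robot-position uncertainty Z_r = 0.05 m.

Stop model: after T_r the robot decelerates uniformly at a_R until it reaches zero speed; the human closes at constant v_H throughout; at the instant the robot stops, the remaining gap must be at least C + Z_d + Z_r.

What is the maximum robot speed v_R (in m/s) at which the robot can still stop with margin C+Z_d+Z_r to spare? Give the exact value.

collect terms ⇒ (1/2)·v_R² + (3/25)·v_R + (-1157/4000) = 0
  disc = (3/25)² − 4·(1/2)·(-1157/4000) = 5929/10000 ; √disc = 77/100
  v_R = (−(3/25) + 77/100) / (2·(1/2)) = 13/20 m/s
check:
braking lasts T_s = (13/20)/1 = 0.6500 s
robot covers v_R·T_r = 0.6500·0.1200 = 0.0780 m before braking
robot under decel: 0.6500²/(2·1.0000) = 0.2112 m
person approaches 0.0000·(0.1200+0.6500) = 0.0000 m
residual clearance needed = 0.0600+0.0500+0.0500 = 0.1600 m
sum ≈ 0.0780+0.2112+0.0000+0.1600 ≈ 0.4492 m = S ✓

v_R_max = 13/20 m/s = 0.6500 m/s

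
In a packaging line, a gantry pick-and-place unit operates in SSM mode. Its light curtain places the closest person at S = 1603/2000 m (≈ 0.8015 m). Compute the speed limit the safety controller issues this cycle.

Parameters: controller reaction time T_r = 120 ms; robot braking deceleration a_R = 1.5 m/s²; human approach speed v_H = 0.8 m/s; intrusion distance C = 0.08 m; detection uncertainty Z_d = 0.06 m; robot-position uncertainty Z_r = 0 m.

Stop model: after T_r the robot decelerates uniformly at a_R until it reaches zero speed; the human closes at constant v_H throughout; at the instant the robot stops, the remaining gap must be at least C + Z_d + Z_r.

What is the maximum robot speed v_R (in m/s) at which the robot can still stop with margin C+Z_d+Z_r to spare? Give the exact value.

v_R_max = 13/20 m/s = 0.6500 m/s

collect terms ⇒ (1/3)·v_R² + (49/75)·v_R + (-1131/2000) = 0
  disc = (49/75)² − 4·(1/3)·(-1131/2000) = 26569/22500 ; √disc = 163/150
  v_R = (−(49/75) + 163/150) / (2·(1/3)) = 13/20 m/s
check:
stop time T_s = (13/20)/(3/2) = 0.4333 s
robot covers v_R·T_r = 0.6500·0.1200 = 0.0780 m before braking
braking distance = 0.6500²/(2·1.5000) = 0.1408 m
person approaches 0.8000·(0.1200+0.4333) = 0.4427 m
residual clearance needed = 0.0800+0.0600+0.0000 = 0.1400 m
sum ≈ 0.0780+0.1408+0.4427+0.1400 ≈ 0.8015 m = S ✓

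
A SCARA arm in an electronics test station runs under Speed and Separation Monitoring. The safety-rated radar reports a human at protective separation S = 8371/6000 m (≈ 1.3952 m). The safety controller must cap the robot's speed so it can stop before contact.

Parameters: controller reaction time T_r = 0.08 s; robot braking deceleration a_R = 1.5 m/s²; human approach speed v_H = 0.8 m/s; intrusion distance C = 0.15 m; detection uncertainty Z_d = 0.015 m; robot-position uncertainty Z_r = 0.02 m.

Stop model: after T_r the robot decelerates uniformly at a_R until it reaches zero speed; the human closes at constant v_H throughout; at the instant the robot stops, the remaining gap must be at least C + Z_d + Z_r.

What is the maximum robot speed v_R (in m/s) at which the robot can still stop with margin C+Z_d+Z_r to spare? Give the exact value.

v_R_max = 23/20 m/s = 1.1500 m/s

quadratic (1/3)·v² + (46/75)·v + (-6877/6000) = 0
  disc = (46/75)² − 4·(1/3)·(-6877/6000) = 4761/2500 ; √disc = 69/50
  v_R = (−(46/75) + 69/50) / (2·(1/3)) = 23/20 m/s
check:
T_s = v_R/a_R = (23/20)/(3/2) = 0.7667 s
reaction-phase robot travel = 1.1500·0.0800 = 0.0920 m
robot covers 1.1500·0.7667 − ½·1.5000·0.7667² = 0.4408 m while stopping
person approaches 0.8000·(0.0800+0.7667) = 0.6773 m
residual clearance needed = 0.1500+0.0150+0.0200 = 0.1850 m
sum ≈ 0.0920+0.4408+0.6773+0.1850 ≈ 1.3952 m = S ✓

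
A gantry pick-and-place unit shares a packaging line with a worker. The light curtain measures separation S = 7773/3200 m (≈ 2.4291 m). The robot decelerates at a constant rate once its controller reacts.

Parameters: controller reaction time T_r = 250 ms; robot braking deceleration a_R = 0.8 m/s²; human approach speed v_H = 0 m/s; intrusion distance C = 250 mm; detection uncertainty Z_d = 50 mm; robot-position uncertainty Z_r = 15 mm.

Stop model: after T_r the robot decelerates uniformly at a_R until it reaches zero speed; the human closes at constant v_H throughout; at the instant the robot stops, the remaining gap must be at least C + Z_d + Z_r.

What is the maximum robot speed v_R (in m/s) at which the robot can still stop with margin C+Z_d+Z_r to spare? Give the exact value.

v_R_max = 33/20 m/s = 1.6500 m/s

collect terms ⇒ (5/8)·v_R² + (1/4)·v_R + (-1353/640) = 0
  disc = (1/4)² − 4·(5/8)·(-1353/640) = 1369/256 ; √disc = 37/16
  v_R = (−(1/4) + 37/16) / (2·(5/8)) = 33/20 m/s
check:
stop time T_s = (33/20)/(4/5) = 2.0625 s
robot in T_r: 1.6500·0.2500 = 0.4125 m
robot covers 1.6500·2.0625 − ½·0.8000·2.0625² = 1.7016 m while stopping
human closes 0.0000·2.3125 = 0.0000 m
residual clearance needed = 0.2500+0.0500+0.0150 = 0.3150 m
sum ≈ 0.4125+1.7016+0.0000+0.3150 ≈ 2.4291 m = S ✓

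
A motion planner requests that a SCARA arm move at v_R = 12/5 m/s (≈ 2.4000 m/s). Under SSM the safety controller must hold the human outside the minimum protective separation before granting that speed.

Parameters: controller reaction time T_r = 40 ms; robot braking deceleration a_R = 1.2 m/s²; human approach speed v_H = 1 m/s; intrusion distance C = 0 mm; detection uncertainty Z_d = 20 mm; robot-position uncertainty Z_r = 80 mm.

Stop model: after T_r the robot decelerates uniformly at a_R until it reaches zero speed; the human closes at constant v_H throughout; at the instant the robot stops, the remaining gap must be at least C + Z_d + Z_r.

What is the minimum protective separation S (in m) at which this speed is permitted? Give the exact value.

T_s = v_R/a_R = (12/5)/(6/5) = 2.0000 s
reaction-phase robot travel = 2.4000·0.0400 = 0.0960 m
robot covers 2.4000·2.0000 − ½·1.2000·2.0000² = 2.4000 m while stopping
person approaches 1.0000·(0.0400+2.0000) = 2.0400 m
residual clearance needed = 0.0000+0.0200+0.0800 = 0.1000 m
S_min ≈ 0.0960+2.4000+2.0400+0.1000  ⇒  S_min = 1159/250 m

S_min = 1159/250 m = 4.6360 m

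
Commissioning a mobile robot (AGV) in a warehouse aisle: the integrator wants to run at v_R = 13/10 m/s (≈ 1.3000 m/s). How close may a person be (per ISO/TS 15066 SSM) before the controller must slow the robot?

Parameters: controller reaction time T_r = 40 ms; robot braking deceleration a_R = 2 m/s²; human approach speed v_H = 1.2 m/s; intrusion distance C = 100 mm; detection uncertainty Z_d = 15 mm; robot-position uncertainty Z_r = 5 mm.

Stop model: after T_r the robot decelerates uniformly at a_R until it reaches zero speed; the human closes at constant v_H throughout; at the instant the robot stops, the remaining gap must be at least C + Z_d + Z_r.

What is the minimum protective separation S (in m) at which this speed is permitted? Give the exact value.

T_s = v_R/a_R = (13/10)/2 = 0.6500 s
reaction-phase robot travel = 1.3000·0.0400 = 0.0520 m
robot under decel: 1.3000²/(2·2.0000) = 0.4225 m
human closes 1.2000·0.6900 = 0.8280 m
C+Z_d+Z_r = 0.1000+0.0150+0.0050 = 0.1200 m
S_min ≈ 0.0520+0.4225+0.8280+0.1200  ⇒  S_min = 569/400 m

S_min = 569/400 m = 1.4225 m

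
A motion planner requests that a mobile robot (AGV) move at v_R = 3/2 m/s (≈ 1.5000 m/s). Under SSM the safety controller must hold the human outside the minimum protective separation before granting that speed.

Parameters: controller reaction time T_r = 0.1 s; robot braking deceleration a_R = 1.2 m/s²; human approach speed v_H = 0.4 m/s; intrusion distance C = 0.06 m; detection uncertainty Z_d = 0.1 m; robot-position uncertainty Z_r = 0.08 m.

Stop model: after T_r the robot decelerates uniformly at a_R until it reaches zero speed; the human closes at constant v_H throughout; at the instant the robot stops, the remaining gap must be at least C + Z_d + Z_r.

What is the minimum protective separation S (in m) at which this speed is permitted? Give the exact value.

T_s = v_R/a_R = (3/2)/(6/5) = 1.2500 s
robot in T_r: 1.5000·0.1000 = 0.1500 m
braking distance = 1.5000²/(2·1.2000) = 0.9375 m
person approaches 0.4000·(0.1000+1.2500) = 0.5400 m
C+Z_d+Z_r = 0.0600+0.1000+0.0800 = 0.2400 m
S_min ≈ 0.1500+0.9375+0.5400+0.2400  ⇒  S_min = 747/400 m

S_min = 747/400 m = 1.8675 m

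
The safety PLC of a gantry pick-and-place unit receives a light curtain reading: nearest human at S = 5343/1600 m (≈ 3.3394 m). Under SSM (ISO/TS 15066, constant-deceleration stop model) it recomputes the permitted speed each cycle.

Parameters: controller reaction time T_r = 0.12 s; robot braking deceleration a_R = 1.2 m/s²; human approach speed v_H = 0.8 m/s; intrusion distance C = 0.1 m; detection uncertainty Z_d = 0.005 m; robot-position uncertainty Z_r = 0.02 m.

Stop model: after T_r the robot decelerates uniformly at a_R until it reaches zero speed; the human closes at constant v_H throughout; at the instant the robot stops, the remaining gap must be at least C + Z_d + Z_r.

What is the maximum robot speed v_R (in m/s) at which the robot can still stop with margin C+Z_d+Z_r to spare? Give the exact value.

collect terms ⇒ (5/12)·v_R² + (59/75)·v_R + (-24947/8000) = 0
  disc = (59/75)² − 4·(5/12)·(-24947/8000) = 2093809/360000 ; √disc = 1447/600
  v_R = (−(59/75) + 1447/600) / (2·(5/12)) = 39/20 m/s
check:
stop time T_s = (39/20)/(6/5) = 1.6250 s
reaction-phase robot travel = 1.9500·0.1200 = 0.2340 m
braking distance = 1.9500²/(2·1.2000) = 1.5844 m
human over T_r+T_s: 0.8000·(0.1200+1.6250) = 1.3960 m
C+Z_d+Z_r = 0.1000+0.0050+0.0200 = 0.1250 m
sum ≈ 0.2340+1.5844+1.3960+0.1250 ≈ 3.3394 m = S ✓

v_R_max = 39/20 m/s = 1.9500 m/s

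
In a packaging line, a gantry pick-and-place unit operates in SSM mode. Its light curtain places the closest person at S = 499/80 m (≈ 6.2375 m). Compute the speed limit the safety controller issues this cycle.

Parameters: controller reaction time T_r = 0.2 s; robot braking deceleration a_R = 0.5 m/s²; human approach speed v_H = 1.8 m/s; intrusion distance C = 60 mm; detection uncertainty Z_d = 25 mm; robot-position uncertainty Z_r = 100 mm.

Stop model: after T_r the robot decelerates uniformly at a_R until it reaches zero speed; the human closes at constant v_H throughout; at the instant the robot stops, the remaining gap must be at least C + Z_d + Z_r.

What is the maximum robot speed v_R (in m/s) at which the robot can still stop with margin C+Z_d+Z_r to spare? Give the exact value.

v_R_max = 23/20 m/s = 1.1500 m/s

collect terms ⇒ (1)·v_R² + (19/5)·v_R + (-2277/400) = 0
  disc = (19/5)² − 4·(1)·(-2277/400) = 3721/100 ; √disc = 61/10
  v_R = (−(19/5) + 61/10) / (2·(1)) = 23/20 m/s
check:
braking lasts T_s = (23/20)/(1/2) = 2.3000 s
reaction-phase robot travel = 1.1500·0.2000 = 0.2300 m
braking distance = 1.1500²/(2·0.5000) = 1.3225 m
person approaches 1.8000·(0.2000+2.3000) = 4.5000 m
C+Z_d+Z_r = 0.0600+0.0250+0.1000 = 0.1850 m
sum ≈ 0.2300+1.3225+4.5000+0.1850 ≈ 6.2375 m = S ✓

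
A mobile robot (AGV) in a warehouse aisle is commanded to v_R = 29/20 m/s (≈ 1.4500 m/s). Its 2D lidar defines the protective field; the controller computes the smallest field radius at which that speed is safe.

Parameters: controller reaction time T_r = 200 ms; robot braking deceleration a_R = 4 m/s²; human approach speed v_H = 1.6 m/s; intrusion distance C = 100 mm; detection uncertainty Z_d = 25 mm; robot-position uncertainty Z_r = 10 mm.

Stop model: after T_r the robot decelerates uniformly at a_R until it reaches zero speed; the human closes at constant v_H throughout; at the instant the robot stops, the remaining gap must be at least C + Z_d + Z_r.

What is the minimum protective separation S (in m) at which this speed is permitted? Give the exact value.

S_min = 5081/3200 m = 1.5878 m

T_s = v_R/a_R = (29/20)/4 = 0.3625 s
robot in T_r: 1.4500·0.2000 = 0.2900 m
braking distance = 1.4500²/(2·4.0000) = 0.2628 m
human over T_r+T_s: 1.6000·(0.2000+0.3625) = 0.9000 m
C+Z_d+Z_r = 0.1000+0.0250+0.0100 = 0.1350 m
S_min ≈ 0.2900+0.2628+0.9000+0.1350  ⇒  S_min = 5081/3200 m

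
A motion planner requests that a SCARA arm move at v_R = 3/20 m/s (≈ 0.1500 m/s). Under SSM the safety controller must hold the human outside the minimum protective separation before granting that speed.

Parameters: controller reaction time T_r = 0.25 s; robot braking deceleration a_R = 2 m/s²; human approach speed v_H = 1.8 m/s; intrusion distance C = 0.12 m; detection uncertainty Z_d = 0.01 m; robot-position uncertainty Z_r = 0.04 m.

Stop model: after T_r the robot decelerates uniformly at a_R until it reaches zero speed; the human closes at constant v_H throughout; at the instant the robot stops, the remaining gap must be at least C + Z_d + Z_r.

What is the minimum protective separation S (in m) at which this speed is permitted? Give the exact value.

T_s = v_R/a_R = (3/20)/2 = 0.0750 s
reaction-phase robot travel = 0.1500·0.2500 = 0.0375 m
braking distance = 0.1500²/(2·2.0000) = 0.0056 m
person approaches 1.8000·(0.2500+0.0750) = 0.5850 m
C+Z_d+Z_r = 0.1200+0.0100+0.0400 = 0.1700 m
S_min ≈ 0.0375+0.0056+0.5850+0.1700  ⇒  S_min = 1277/1600 m

S_min = 1277/1600 m = 0.7981 m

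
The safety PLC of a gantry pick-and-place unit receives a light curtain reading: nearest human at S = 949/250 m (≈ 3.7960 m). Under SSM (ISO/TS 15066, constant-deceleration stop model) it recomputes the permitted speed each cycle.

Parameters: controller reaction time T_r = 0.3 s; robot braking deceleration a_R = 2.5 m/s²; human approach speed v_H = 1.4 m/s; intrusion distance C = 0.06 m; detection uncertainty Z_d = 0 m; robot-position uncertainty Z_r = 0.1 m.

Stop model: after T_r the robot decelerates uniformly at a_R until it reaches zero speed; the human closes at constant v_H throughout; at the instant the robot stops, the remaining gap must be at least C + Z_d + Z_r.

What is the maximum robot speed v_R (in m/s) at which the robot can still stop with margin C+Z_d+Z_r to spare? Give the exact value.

quadratic (1/5)·v² + (43/50)·v + (-402/125) = 0
  disc = (43/50)² − 4·(1/5)·(-402/125) = 8281/2500 ; √disc = 91/50
  v_R = (−(43/50) + 91/50) / (2·(1/5)) = 12/5 m/s
check:
stop time T_s = (12/5)/(5/2) = 0.9600 s
robot in T_r: 2.4000·0.3000 = 0.7200 m
braking distance = 2.4000²/(2·2.5000) = 1.1520 m
human closes 1.4000·1.2600 = 1.7640 m
C+Z_d+Z_r = 0.0600+0.0000+0.1000 = 0.1600 m
sum ≈ 0.7200+1.1520+1.7640+0.1600 ≈ 3.7960 m = S ✓

v_R_max = 12/5 m/s = 2.4000 m/s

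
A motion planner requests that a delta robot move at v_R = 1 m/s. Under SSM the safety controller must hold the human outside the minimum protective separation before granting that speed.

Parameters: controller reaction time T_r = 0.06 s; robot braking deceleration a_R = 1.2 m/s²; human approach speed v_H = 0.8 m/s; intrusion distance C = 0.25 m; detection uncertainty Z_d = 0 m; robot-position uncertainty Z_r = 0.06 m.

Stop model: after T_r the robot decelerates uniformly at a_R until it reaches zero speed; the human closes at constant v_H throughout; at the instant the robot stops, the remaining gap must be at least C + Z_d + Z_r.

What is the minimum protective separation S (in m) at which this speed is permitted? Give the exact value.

S_min = 563/375 m = 1.5013 m

braking lasts T_s = 1/(6/5) = 0.8333 s
reaction-phase robot travel = 1.0000·0.0600 = 0.0600 m
robot covers 1.0000·0.8333 − ½·1.2000·0.8333² = 0.4167 m while stopping
human over T_r+T_s: 0.8000·(0.0600+0.8333) = 0.7147 m
residual clearance needed = 0.2500+0.0000+0.0600 = 0.3100 m
S_min ≈ 0.0600+0.4167+0.7147+0.3100  ⇒  S_min = 563/375 m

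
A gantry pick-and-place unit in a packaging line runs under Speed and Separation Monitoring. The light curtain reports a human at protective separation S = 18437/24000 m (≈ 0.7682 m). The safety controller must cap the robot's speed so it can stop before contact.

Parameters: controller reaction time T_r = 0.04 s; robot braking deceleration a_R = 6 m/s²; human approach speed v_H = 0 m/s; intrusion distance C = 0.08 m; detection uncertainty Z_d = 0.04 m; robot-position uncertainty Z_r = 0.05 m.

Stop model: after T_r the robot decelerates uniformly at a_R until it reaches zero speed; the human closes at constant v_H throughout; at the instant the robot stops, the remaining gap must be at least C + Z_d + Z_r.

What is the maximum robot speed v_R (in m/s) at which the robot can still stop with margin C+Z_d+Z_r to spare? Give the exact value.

collect terms ⇒ (1/12)·v_R² + (1/25)·v_R + (-14357/24000) = 0
  disc = (1/25)² − 4·(1/12)·(-14357/24000) = 72361/360000 ; √disc = 269/600
  v_R = (−(1/25) + 269/600) / (2·(1/12)) = 49/20 m/s
check:
braking lasts T_s = (49/20)/6 = 0.4083 s
robot in T_r: 2.4500·0.0400 = 0.0980 m
robot covers 2.4500·0.4083 − ½·6.0000·0.4083² = 0.5002 m while stopping
person approaches 0.0000·(0.0400+0.4083) = 0.0000 m
residual clearance needed = 0.0800+0.0400+0.0500 = 0.1700 m
sum ≈ 0.0980+0.5002+0.0000+0.1700 ≈ 0.7682 m = S ✓

v_R_max = 49/20 m/s = 2.4500 m/s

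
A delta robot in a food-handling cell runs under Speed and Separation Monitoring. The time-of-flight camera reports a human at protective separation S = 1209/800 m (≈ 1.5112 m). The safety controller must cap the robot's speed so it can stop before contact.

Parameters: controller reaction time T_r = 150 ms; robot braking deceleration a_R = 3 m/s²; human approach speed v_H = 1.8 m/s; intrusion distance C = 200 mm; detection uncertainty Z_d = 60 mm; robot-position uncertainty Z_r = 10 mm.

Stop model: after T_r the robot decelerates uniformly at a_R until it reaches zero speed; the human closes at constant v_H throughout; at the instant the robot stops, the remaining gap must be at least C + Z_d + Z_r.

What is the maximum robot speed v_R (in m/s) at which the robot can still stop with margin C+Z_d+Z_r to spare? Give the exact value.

v_R_max = 21/20 m/s = 1.0500 m/s

collect terms ⇒ (1/6)·v_R² + (3/4)·v_R + (-777/800) = 0
  disc = (3/4)² − 4·(1/6)·(-777/800) = 121/100 ; √disc = 11/10
  v_R = (−(3/4) + 11/10) / (2·(1/6)) = 21/20 m/s
check:
braking lasts T_s = (21/20)/3 = 0.3500 s
reaction-phase robot travel = 1.0500·0.1500 = 0.1575 m
robot covers 1.0500·0.3500 − ½·3.0000·0.3500² = 0.1837 m while stopping
person approaches 1.8000·(0.1500+0.3500) = 0.9000 m
margins: 0.2000+0.0600+0.0100 = 0.2700 m
sum ≈ 0.1575+0.1837+0.9000+0.2700 ≈ 1.5112 m = S ✓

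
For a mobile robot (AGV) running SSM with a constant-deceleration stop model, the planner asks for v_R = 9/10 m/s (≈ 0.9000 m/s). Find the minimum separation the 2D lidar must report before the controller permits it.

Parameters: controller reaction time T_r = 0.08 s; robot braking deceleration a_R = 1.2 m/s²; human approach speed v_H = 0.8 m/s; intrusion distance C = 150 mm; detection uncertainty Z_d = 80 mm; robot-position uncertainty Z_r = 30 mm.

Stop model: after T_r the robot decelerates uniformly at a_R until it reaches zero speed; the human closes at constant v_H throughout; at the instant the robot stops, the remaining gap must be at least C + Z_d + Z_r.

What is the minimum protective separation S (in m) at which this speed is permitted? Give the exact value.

stop time T_s = (9/10)/(6/5) = 0.7500 s
reaction-phase robot travel = 0.9000·0.0800 = 0.0720 m
robot covers 0.9000·0.7500 − ½·1.2000·0.7500² = 0.3375 m while stopping
human over T_r+T_s: 0.8000·(0.0800+0.7500) = 0.6640 m
margins: 0.1500+0.0800+0.0300 = 0.2600 m
S_min ≈ 0.0720+0.3375+0.6640+0.2600  ⇒  S_min = 2667/2000 m

S_min = 2667/2000 m = 1.3335 m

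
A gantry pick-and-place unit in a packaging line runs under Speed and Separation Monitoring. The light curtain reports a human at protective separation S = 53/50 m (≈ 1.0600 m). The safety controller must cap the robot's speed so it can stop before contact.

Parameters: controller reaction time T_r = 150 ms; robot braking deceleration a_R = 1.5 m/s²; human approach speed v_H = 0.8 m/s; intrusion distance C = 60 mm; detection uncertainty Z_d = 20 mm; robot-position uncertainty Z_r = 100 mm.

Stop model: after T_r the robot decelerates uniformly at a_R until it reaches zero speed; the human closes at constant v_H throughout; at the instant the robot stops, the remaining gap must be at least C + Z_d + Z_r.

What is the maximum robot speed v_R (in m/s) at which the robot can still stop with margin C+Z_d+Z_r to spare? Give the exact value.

v_R_max = 4/5 m/s = 0.8000 m/s

collect terms ⇒ (1/3)·v_R² + (41/60)·v_R + (-19/25) = 0
  disc = (41/60)² − 4·(1/3)·(-19/25) = 5329/3600 ; √disc = 73/60
  v_R = (−(41/60) + 73/60) / (2·(1/3)) = 4/5 m/s
check:
stop time T_s = (4/5)/(3/2) = 0.5333 s
robot covers v_R·T_r = 0.8000·0.1500 = 0.1200 m before braking
robot covers 0.8000·0.5333 − ½·1.5000·0.5333² = 0.2133 m while stopping
human closes 0.8000·0.6833 = 0.5467 m
margins: 0.0600+0.0200+0.1000 = 0.1800 m
sum ≈ 0.1200+0.2133+0.5467+0.1800 ≈ 1.0600 m = S ✓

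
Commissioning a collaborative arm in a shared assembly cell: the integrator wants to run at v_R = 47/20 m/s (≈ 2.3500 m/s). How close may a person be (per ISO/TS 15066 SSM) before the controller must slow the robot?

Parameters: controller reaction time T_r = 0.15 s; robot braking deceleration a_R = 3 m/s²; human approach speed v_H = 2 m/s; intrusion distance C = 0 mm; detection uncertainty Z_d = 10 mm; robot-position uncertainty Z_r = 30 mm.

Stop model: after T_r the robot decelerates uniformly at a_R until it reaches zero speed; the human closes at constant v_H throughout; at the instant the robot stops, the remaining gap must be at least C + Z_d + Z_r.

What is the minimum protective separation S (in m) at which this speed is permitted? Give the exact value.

stop time T_s = (47/20)/3 = 0.7833 s
reaction-phase robot travel = 2.3500·0.1500 = 0.3525 m
robot covers 2.3500·0.7833 − ½·3.0000·0.7833² = 0.9204 m while stopping
human over T_r+T_s: 2.0000·(0.1500+0.7833) = 1.8667 m
residual clearance needed = 0.0000+0.0100+0.0300 = 0.0400 m
S_min ≈ 0.3525+0.9204+1.8667+0.0400  ⇒  S_min = 7631/2400 m

S_min = 7631/2400 m = 3.1796 m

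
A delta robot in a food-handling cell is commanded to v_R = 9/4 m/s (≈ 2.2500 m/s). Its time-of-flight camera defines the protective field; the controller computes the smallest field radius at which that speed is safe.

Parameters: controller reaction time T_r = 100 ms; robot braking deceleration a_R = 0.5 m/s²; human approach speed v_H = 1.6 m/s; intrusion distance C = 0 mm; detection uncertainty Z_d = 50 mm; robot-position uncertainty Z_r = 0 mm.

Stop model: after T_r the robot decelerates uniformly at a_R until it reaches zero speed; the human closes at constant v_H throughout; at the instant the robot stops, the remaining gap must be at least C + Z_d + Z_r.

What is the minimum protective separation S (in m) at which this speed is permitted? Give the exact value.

braking lasts T_s = (9/4)/(1/2) = 4.5000 s
reaction-phase robot travel = 2.2500·0.1000 = 0.2250 m
robot covers 2.2500·4.5000 − ½·0.5000·4.5000² = 5.0625 m while stopping
person approaches 1.6000·(0.1000+4.5000) = 7.3600 m
C+Z_d+Z_r = 0.0000+0.0500+0.0000 = 0.0500 m
S_min ≈ 0.2250+5.0625+7.3600+0.0500  ⇒  S_min = 5079/400 m

S_min = 5079/400 m = 12.6975 m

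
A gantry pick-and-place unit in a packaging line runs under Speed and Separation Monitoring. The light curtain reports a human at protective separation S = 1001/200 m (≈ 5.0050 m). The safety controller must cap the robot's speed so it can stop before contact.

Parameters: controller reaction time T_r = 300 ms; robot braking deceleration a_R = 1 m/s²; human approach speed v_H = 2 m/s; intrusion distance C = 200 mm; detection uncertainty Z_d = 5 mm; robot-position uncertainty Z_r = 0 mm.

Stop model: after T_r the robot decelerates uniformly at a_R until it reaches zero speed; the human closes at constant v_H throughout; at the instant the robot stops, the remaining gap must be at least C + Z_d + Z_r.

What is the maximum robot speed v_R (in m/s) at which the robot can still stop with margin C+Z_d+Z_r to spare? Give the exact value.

collect terms ⇒ (1/2)·v_R² + (23/10)·v_R + (-21/5) = 0
  disc = (23/10)² − 4·(1/2)·(-21/5) = 1369/100 ; √disc = 37/10
  v_R = (−(23/10) + 37/10) / (2·(1/2)) = 7/5 m/s
check:
T_s = v_R/a_R = (7/5)/1 = 1.4000 s
robot in T_r: 1.4000·0.3000 = 0.4200 m
robot covers 1.4000·1.4000 − ½·1.0000·1.4000² = 0.9800 m while stopping
human closes 2.0000·1.7000 = 3.4000 m
residual clearance needed = 0.2000+0.0050+0.0000 = 0.2050 m
sum ≈ 0.4200+0.9800+3.4000+0.2050 ≈ 5.0050 m = S ✓

v_R_max = 7/5 m/s = 1.4000 m/s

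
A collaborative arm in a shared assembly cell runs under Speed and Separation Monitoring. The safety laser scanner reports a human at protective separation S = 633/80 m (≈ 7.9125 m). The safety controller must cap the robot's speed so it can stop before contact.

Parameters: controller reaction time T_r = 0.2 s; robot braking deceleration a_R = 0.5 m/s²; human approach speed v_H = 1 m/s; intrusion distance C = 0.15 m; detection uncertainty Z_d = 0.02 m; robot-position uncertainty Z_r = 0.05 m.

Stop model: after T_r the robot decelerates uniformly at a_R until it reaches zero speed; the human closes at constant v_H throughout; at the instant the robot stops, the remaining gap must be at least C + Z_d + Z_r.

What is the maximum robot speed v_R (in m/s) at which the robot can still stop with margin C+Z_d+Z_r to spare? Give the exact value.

at the boundary: (1)·v² + (11/5)·v + (-2997/400) = 0
  disc = (11/5)² − 4·(1)·(-2997/400) = 3481/100 ; √disc = 59/10
  v_R = (−(11/5) + 59/10) / (2·(1)) = 37/20 m/s
check:
braking lasts T_s = (37/20)/(1/2) = 3.7000 s
robot covers v_R·T_r = 1.8500·0.2000 = 0.3700 m before braking
robot covers 1.8500·3.7000 − ½·0.5000·3.7000² = 3.4225 m while stopping
person approaches 1.0000·(0.2000+3.7000) = 3.9000 m
C+Z_d+Z_r = 0.1500+0.0200+0.0500 = 0.2200 m
sum ≈ 0.3700+3.4225+3.9000+0.2200 ≈ 7.9125 m = S ✓

v_R_max = 37/20 m/s = 1.8500 m/s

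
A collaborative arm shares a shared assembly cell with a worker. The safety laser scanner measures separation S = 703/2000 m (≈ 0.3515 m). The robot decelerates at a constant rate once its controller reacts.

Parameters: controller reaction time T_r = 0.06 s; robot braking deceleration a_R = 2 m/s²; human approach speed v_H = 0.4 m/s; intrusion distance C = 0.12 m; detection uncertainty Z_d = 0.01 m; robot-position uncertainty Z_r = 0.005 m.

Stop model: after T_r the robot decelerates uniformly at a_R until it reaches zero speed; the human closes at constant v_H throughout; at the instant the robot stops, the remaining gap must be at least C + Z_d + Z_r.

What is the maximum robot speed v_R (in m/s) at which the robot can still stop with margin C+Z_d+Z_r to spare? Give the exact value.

v_R_max = 1/2 m/s = 0.5000 m/s

at the boundary: (1/4)·v² + (13/50)·v + (-77/400) = 0
  disc = (13/50)² − 4·(1/4)·(-77/400) = 2601/10000 ; √disc = 51/100
  v_R = (−(13/50) + 51/100) / (2·(1/4)) = 1/2 m/s
check:
T_s = v_R/a_R = (1/2)/2 = 0.2500 s
robot covers v_R·T_r = 0.5000·0.0600 = 0.0300 m before braking
braking distance = 0.5000²/(2·2.0000) = 0.0625 m
human over T_r+T_s: 0.4000·(0.0600+0.2500) = 0.1240 m
residual clearance needed = 0.1200+0.0100+0.0050 = 0.1350 m
sum ≈ 0.0300+0.0625+0.1240+0.1350 ≈ 0.3515 m = S ✓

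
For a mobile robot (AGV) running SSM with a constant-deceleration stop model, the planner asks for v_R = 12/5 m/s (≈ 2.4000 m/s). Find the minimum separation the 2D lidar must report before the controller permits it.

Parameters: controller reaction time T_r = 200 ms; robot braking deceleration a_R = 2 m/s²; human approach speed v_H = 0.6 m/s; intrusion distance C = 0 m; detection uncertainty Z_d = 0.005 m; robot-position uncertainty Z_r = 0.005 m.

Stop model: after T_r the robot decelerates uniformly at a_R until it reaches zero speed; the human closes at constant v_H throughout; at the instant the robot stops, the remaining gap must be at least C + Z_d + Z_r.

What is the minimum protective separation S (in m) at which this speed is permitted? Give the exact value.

S_min = 277/100 m = 2.7700 m

stop time T_s = (12/5)/2 = 1.2000 s
robot covers v_R·T_r = 2.4000·0.2000 = 0.4800 m before braking
braking distance = 2.4000²/(2·2.0000) = 1.4400 m
person approaches 0.6000·(0.2000+1.2000) = 0.8400 m
residual clearance needed = 0.0000+0.0050+0.0050 = 0.0100 m
S_min ≈ 0.4800+1.4400+0.8400+0.0100  ⇒  S_min = 277/100 m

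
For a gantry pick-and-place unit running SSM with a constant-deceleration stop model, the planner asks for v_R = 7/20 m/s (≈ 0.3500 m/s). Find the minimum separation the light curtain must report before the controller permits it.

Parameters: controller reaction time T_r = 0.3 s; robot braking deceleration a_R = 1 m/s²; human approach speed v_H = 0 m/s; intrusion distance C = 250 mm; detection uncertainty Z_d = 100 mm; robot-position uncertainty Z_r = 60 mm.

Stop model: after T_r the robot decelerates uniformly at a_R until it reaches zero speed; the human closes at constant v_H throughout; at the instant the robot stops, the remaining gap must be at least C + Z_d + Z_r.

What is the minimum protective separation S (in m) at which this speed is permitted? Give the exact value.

S_min = 461/800 m = 0.5763 m

T_s = v_R/a_R = (7/20)/1 = 0.3500 s
robot covers v_R·T_r = 0.3500·0.3000 = 0.1050 m before braking
robot covers 0.3500·0.3500 − ½·1.0000·0.3500² = 0.0612 m while stopping
human closes 0.0000·0.6500 = 0.0000 m
residual clearance needed = 0.2500+0.1000+0.0600 = 0.4100 m
S_min ≈ 0.1050+0.0612+0.0000+0.4100  ⇒  S_min = 461/800 m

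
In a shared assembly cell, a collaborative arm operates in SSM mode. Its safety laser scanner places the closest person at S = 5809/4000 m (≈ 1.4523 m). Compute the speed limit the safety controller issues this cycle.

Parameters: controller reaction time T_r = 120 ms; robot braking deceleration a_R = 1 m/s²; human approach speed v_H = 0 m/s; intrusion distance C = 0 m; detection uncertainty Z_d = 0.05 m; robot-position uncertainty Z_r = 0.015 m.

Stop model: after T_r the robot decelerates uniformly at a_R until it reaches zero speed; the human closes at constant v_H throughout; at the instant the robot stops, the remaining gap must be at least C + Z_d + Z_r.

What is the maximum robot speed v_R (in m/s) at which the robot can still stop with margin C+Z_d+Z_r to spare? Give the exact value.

quadratic (1/2)·v² + (3/25)·v + (-5549/4000) = 0
  disc = (3/25)² − 4·(1/2)·(-5549/4000) = 27889/10000 ; √disc = 167/100
  v_R = (−(3/25) + 167/100) / (2·(1/2)) = 31/20 m/s
check:
braking lasts T_s = (31/20)/1 = 1.5500 s
reaction-phase robot travel = 1.5500·0.1200 = 0.1860 m
robot covers 1.5500·1.5500 − ½·1.0000·1.5500² = 1.2012 m while stopping
human over T_r+T_s: 0.0000·(0.1200+1.5500) = 0.0000 m
C+Z_d+Z_r = 0.0000+0.0500+0.0150 = 0.0650 m
sum ≈ 0.1860+1.2012+0.0000+0.0650 ≈ 1.4523 m = S ✓

v_R_max = 31/20 m/s = 1.5500 m/s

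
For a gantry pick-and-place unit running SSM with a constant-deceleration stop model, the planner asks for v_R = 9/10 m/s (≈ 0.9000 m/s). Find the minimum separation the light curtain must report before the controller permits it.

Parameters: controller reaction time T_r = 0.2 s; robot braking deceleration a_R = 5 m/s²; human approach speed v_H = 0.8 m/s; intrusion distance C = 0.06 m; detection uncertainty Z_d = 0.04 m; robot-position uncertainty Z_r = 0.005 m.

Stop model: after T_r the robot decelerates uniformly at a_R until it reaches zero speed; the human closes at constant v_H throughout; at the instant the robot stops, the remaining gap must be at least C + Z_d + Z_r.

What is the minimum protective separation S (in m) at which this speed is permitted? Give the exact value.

T_s = v_R/a_R = (9/10)/5 = 0.1800 s
reaction-phase robot travel = 0.9000·0.2000 = 0.1800 m
robot under decel: 0.9000²/(2·5.0000) = 0.0810 m
human over T_r+T_s: 0.8000·(0.2000+0.1800) = 0.3040 m
residual clearance needed = 0.0600+0.0400+0.0050 = 0.1050 m
S_min ≈ 0.1800+0.0810+0.3040+0.1050  ⇒  S_min = 67/100 m

S_min = 67/100 m = 0.6700 m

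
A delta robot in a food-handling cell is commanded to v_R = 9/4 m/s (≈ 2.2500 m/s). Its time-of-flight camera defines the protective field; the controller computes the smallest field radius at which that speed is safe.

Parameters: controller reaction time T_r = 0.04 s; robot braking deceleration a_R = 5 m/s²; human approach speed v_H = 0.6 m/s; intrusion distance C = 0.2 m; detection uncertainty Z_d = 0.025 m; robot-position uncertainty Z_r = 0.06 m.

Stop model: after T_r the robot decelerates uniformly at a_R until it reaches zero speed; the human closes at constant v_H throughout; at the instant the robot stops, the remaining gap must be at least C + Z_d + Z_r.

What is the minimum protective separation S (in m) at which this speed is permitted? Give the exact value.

stop time T_s = (9/4)/5 = 0.4500 s
reaction-phase robot travel = 2.2500·0.0400 = 0.0900 m
braking distance = 2.2500²/(2·5.0000) = 0.5062 m
human over T_r+T_s: 0.6000·(0.0400+0.4500) = 0.2940 m
C+Z_d+Z_r = 0.2000+0.0250+0.0600 = 0.2850 m
S_min ≈ 0.0900+0.5062+0.2940+0.2850  ⇒  S_min = 4701/4000 m

S_min = 4701/4000 m = 1.1752 m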